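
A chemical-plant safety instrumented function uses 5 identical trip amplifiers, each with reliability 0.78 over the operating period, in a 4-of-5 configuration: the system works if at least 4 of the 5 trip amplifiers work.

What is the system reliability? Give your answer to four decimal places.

R = Σ_{i=4}^{5} C(5,i) p^i (1−p)^{5−i} with p = 0.78
C(5,4)·0.78^4·0.22^1 = 0.407166
C(5,5)·0.78^5·0.22^0 = 0.288717
Sum = 0.6959

0.6959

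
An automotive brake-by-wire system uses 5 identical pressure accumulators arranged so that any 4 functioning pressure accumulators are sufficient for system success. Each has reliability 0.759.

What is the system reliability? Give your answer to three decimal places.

R = Σ_{i=4}^{5} C(5,i) p^i (1−p)^{5−i} with p = 0.759
C(5,4)·0.759^4·0.241^1 = 0.39990
C(5,5)·0.759^5·0.241^0 = 0.25189
Sum = 0.652

0.652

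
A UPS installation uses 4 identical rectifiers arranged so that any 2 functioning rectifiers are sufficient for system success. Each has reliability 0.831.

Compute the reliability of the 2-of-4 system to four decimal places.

0.9831

R = Σ_{i=2}^{4} C(4,i) p^i (1−p)^{4−i} with p = 0.831
C(4,2)·0.831^2·0.169^2 = 0.118339
C(4,3)·0.831^3·0.169^1 = 0.387927
C(4,4)·0.831^4·0.169^0 = 0.476874
Sum = 0.9831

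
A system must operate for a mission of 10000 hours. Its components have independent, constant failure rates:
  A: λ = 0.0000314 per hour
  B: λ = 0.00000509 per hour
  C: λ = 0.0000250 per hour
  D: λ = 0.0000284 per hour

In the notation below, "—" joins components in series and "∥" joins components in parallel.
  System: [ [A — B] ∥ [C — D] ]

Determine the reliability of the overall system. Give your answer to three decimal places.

0.874

R(A) = exp(−0.0000314 × 10000) = 0.73052
R(B) = exp(−0.00000509 × 10000) = 0.95037
R(C) = exp(−0.0000250 × 10000) = 0.77880
R(D) = exp(−0.0000284 × 10000) = 0.75277
Series (A and B): 0.73052 × 0.95037 = 0.69426
Series (C and D): 0.77880 × 0.75277 = 0.58626
Parallel ([0.69426] and [0.58626]): 1 − (1 − 0.69426)(1 − 0.58626) = 0.874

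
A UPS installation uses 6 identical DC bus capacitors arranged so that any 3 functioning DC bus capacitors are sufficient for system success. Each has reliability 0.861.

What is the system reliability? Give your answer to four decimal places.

0.9956

R = Σ_{i=3}^{6} C(6,i) p^i (1−p)^{6−i} with p = 0.861
C(6,3)·0.861^3·0.139^3 = 0.034283
C(6,4)·0.861^4·0.139^2 = 0.159270
C(6,5)·0.861^5·0.139^1 = 0.394622
C(6,6)·0.861^6·0.139^0 = 0.407398
Sum = 0.9956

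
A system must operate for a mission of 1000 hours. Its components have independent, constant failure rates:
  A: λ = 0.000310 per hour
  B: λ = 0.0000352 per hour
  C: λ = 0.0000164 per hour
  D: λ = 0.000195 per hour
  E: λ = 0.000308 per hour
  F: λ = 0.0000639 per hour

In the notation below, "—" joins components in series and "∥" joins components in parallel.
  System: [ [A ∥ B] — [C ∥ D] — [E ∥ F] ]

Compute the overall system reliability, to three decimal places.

R(A) = exp(−0.000310 × 1000) = 0.73345
R(B) = exp(−0.0000352 × 1000) = 0.96541
R(C) = exp(−0.0000164 × 1000) = 0.98373
R(D) = exp(−0.000195 × 1000) = 0.82283
R(E) = exp(−0.000308 × 1000) = 0.73492
R(F) = exp(−0.0000639 × 1000) = 0.93810
Parallel (A and B): 1 − (1 − 0.73345)(1 − 0.96541) = 0.99078
Parallel (C and D): 1 − (1 − 0.98373)(1 − 0.82283) = 0.99712
Parallel (E and F): 1 − (1 − 0.73492)(1 − 0.93810) = 0.98359
Series ([0.99078], [0.99712], and [0.98359]): 0.99078 × 0.99712 × 0.98359 = 0.972

0.972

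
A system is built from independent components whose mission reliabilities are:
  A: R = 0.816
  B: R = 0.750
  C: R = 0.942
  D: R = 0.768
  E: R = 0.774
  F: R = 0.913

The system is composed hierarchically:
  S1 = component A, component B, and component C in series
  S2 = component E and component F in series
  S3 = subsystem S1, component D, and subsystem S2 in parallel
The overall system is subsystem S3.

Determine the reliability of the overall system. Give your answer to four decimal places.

Series (A, B, and C): 0.816000 × 0.750000 × 0.942000 = 0.576504
Series (E and F): 0.774000 × 0.913000 = 0.706662
Parallel ([0.576504], D, and [0.706662]): 1 − (1 − 0.576504)(1 − 0.768000)(1 − 0.706662) = 0.9712

0.9712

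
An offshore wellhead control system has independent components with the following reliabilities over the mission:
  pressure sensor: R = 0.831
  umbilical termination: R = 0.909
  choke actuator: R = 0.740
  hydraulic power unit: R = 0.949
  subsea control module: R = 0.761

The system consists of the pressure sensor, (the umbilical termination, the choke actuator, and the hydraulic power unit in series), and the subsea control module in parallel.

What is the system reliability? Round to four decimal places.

Series (umbilical termination, choke actuator, and hydraulic power unit): 0.909000 × 0.740000 × 0.949000 = 0.638354
Parallel (pressure sensor, [0.638354], and subsea control module): 1 − (1 − 0.831000)(1 − 0.638354)(1 − 0.761000) = 0.9854

0.9854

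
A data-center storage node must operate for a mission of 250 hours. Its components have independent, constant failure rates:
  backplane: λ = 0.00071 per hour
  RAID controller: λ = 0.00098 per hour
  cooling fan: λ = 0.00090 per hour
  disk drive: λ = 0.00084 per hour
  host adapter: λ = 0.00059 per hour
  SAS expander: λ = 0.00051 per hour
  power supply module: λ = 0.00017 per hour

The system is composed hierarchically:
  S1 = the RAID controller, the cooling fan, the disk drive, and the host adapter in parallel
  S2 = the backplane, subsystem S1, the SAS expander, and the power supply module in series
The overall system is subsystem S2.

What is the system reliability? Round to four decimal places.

0.7056

R(backplane) = exp(−0.00071 × 250) = 0.837361
R(RAID controller) = exp(−0.00098 × 250) = 0.782705
R(cooling fan) = exp(−0.00090 × 250) = 0.798516
R(disk drive) = exp(−0.00084 × 250) = 0.810584
R(host adapter) = exp(−0.00059 × 250) = 0.862862
R(SAS expander) = exp(−0.00051 × 250) = 0.880293
R(power supply module) = exp(−0.00017 × 250) = 0.958390
Parallel (RAID controller, cooling fan, disk drive, and host adapter): 1 − (1 − 0.782705)(1 − 0.798516)(1 − 0.810584)(1 − 0.862862) = 0.998863
Series (backplane, [0.998863], SAS expander, and power supply module): 0.837361 × 0.998863 × 0.880293 × 0.958390 = 0.7056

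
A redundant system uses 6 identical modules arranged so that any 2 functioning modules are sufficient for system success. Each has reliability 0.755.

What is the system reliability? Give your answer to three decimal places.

R = Σ_{i=2}^{6} C(6,i) p^i (1−p)^{6−i} with p = 0.755
C(6,2)·0.755^2·0.245^4 = 0.03081
C(6,3)·0.755^3·0.245^3 = 0.12658
C(6,4)·0.755^4·0.245^2 = 0.29256
C(6,5)·0.755^5·0.245^1 = 0.36062
C(6,6)·0.755^6·0.245^0 = 0.18522
Sum = 0.996

0.996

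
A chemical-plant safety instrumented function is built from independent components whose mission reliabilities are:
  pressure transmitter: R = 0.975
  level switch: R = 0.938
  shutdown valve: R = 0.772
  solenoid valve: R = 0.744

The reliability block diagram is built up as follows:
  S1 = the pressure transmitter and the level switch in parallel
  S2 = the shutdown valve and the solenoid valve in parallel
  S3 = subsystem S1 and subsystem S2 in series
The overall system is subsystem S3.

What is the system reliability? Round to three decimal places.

Parallel (pressure transmitter and level switch): 1 − (1 − 0.97500)(1 − 0.93800) = 0.99845
Parallel (shutdown valve and solenoid valve): 1 − (1 − 0.77200)(1 − 0.74400) = 0.94163
Series ([0.99845] and [0.94163]): 0.99845 × 0.94163 = 0.940

0.940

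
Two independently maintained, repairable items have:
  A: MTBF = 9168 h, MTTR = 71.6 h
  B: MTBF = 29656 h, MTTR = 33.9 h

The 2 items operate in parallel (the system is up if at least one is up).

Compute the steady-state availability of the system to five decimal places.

0.99999

A(A) = MTBF/(MTBF+MTTR) = 9168/(9168+71.6) = 0.992251
A(B) = MTBF/(MTBF+MTTR) = 29656/(29656+33.9) = 0.998858
Parallel availability: 1 − (1 − 0.992251)(1 − 0.998858) = 0.99999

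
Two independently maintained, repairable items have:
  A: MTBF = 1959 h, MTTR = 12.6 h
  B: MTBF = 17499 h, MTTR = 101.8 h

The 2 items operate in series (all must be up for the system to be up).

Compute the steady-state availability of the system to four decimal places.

0.9879

A(A) = MTBF/(MTBF+MTTR) = 1959/(1959+12.6) = 0.993609
A(B) = MTBF/(MTBF+MTTR) = 17499/(17499+101.8) = 0.994216
Series availability: 0.993609 × 0.994216 = 0.9879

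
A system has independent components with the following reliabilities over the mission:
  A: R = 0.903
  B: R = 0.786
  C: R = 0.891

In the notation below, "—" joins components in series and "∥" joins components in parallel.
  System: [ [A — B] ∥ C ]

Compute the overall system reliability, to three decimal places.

0.968

Series (A and B): 0.90300 × 0.78600 = 0.70976
Parallel ([0.70976] and C): 1 − (1 − 0.70976)(1 − 0.89100) = 0.968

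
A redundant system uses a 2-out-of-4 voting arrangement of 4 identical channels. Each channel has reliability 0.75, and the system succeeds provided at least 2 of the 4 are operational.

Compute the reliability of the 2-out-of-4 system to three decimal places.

0.949

R = Σ_{i=2}^{4} C(4,i) p^i (1−p)^{4−i} with p = 0.75
C(4,2)·0.75^2·0.25^2 = 0.21094
C(4,3)·0.75^3·0.25^1 = 0.42188
C(4,4)·0.75^4·0.25^0 = 0.31641
Sum = 0.949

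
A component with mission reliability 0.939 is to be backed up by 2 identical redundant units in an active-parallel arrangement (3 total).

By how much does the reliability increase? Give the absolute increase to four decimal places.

0.0608

R_before = 0.939
R_after = 1 − (1 − 0.939)^3 = 0.9998
ΔR = 0.9998 − 0.939 = 0.0608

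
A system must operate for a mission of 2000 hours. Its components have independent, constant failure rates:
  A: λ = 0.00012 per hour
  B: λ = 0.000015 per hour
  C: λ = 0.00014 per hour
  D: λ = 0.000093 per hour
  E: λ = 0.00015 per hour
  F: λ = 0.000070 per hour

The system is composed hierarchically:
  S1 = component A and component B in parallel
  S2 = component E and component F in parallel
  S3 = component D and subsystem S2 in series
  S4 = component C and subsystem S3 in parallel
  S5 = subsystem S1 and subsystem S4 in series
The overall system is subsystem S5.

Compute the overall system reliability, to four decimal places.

0.9457

R(A) = exp(−0.00012 × 2000) = 0.786628
R(B) = exp(−0.000015 × 2000) = 0.970446
R(C) = exp(−0.00014 × 2000) = 0.755784
R(D) = exp(−0.000093 × 2000) = 0.830274
R(E) = exp(−0.00015 × 2000) = 0.740818
R(F) = exp(−0.000070 × 2000) = 0.869358
Parallel (A and B): 1 − (1 − 0.786628)(1 − 0.970446) = 0.993694
Parallel (E and F): 1 − (1 − 0.740818)(1 − 0.869358) = 0.966140
Series (D and [0.966140]): 0.830274 × 0.966140 = 0.802161
Parallel (C and [0.802161]): 1 − (1 − 0.755784)(1 − 0.802161) = 0.951685
Series ([0.993694] and [0.951685]): 0.993694 × 0.951685 = 0.9457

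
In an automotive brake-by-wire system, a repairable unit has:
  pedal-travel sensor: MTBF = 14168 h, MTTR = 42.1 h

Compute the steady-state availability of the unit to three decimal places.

A(pedal-travel sensor) = MTBF/(MTBF+MTTR) = 14168/(14168+42.1) = 0.997

0.997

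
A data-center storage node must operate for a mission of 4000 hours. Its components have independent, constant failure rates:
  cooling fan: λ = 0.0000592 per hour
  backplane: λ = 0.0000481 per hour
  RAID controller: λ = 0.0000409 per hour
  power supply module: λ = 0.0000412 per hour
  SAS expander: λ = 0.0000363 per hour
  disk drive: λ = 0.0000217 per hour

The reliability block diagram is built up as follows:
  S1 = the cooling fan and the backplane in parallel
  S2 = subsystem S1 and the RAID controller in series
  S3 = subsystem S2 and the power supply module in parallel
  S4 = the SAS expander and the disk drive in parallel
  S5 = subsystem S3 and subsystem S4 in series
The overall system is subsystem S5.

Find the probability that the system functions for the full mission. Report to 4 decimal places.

0.9614

R(cooling fan) = exp(−0.0000592 × 4000) = 0.789149
R(backplane) = exp(−0.0000481 × 4000) = 0.824977
R(RAID controller) = exp(−0.0000409 × 4000) = 0.849082
R(power supply module) = exp(−0.0000412 × 4000) = 0.848063
R(SAS expander) = exp(−0.0000363 × 4000) = 0.864849
R(disk drive) = exp(−0.0000217 × 4000) = 0.916860
Parallel (cooling fan and backplane): 1 − (1 − 0.789149)(1 − 0.824977) = 0.963096
Series ([0.963096] and RAID controller): 0.963096 × 0.849082 = 0.817747
Parallel ([0.817747] and power supply module): 1 − (1 − 0.817747)(1 − 0.848063) = 0.972309
Parallel (SAS expander and disk drive): 1 − (1 − 0.864849)(1 − 0.916860) = 0.988764
Series ([0.972309] and [0.988764]): 0.972309 × 0.988764 = 0.9614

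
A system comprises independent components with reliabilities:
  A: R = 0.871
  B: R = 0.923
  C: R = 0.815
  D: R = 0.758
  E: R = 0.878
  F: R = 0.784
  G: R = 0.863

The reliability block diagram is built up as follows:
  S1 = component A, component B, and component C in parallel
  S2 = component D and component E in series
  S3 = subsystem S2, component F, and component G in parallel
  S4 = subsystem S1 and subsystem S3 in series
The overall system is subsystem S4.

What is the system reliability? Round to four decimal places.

Parallel (A, B, and C): 1 − (1 − 0.871000)(1 − 0.923000)(1 − 0.815000) = 0.998162
Series (D and E): 0.758000 × 0.878000 = 0.665524
Parallel ([0.665524], F, and G): 1 − (1 − 0.665524)(1 − 0.784000)(1 − 0.863000) = 0.990102
Series ([0.998162] and [0.990102]): 0.998162 × 0.990102 = 0.9883

0.9883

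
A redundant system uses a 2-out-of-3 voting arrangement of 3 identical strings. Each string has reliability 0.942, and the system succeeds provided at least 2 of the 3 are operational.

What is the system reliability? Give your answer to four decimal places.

R = Σ_{i=2}^{3} C(3,i) p^i (1−p)^{3−i} with p = 0.942
C(3,2)·0.942^2·0.058^1 = 0.154401
C(3,3)·0.942^3·0.058^0 = 0.835897
Sum = 0.9903

0.9903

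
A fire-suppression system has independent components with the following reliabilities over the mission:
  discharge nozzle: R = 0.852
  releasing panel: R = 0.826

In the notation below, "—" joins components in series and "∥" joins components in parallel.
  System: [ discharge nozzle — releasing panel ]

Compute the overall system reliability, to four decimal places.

0.7038

Series (discharge nozzle and releasing panel): 0.852000 × 0.826000 = 0.7038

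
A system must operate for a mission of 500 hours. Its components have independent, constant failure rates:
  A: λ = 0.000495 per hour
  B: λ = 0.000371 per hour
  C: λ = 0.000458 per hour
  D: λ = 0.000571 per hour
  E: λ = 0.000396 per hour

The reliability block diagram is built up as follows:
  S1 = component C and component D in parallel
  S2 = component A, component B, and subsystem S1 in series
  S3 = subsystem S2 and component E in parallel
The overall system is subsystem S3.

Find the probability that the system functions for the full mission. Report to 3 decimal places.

0.931

R(A) = exp(−0.000495 × 500) = 0.78075
R(B) = exp(−0.000371 × 500) = 0.83069
R(C) = exp(−0.000458 × 500) = 0.79533
R(D) = exp(−0.000571 × 500) = 0.75164
R(E) = exp(−0.000396 × 500) = 0.82037
Parallel (C and D): 1 − (1 − 0.79533)(1 − 0.75164) = 0.94917
Series (A, B, and [0.94917]): 0.78075 × 0.83069 × 0.94917 = 0.61559
Parallel ([0.61559] and E): 1 − (1 − 0.61559)(1 − 0.82037) = 0.931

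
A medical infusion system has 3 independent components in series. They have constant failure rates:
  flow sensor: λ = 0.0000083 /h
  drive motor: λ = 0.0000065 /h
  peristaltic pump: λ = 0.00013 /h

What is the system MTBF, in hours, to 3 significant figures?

6910

Series of exponential components: λ_sys = Σ λ_i
λ_sys = 0.0000083 + 0.0000065 + 0.00013 = 1.4480e-04 /h
MTBF = 1 / λ_sys = 6910 h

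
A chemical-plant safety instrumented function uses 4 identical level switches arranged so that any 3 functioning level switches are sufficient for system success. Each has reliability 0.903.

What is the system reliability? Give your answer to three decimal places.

0.951

R = Σ_{i=3}^{4} C(4,i) p^i (1−p)^{4−i} with p = 0.903
C(4,3)·0.903^3·0.097^1 = 0.28569
C(4,4)·0.903^4·0.097^0 = 0.66489
Sum = 0.951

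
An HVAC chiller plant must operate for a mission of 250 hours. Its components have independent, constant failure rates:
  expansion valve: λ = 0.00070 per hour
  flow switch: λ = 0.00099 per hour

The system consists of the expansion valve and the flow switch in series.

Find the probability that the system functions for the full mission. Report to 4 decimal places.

R(expansion valve) = exp(−0.00070 × 250) = 0.839457
R(flow switch) = exp(−0.00099 × 250) = 0.780750
Series (expansion valve and flow switch): 0.839457 × 0.780750 = 0.6554

0.6554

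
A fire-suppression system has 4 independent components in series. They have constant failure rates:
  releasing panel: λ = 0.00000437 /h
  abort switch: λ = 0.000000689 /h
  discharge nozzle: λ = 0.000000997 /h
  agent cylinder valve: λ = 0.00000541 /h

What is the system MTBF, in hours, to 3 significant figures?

Series of exponential components: λ_sys = Σ λ_i
λ_sys = 0.00000437 + 0.000000689 + 0.000000997 + 0.00000541 = 1.1466e-05 /h
MTBF = 1 / λ_sys = 87200 h

87200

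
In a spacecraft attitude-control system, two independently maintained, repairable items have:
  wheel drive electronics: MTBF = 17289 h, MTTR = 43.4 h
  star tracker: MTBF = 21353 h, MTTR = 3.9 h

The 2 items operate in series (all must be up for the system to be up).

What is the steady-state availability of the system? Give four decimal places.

0.9973

A(wheel drive electronics) = MTBF/(MTBF+MTTR) = 17289/(17289+43.4) = 0.997496
A(star tracker) = MTBF/(MTBF+MTTR) = 21353/(21353+3.9) = 0.999817
Series availability: 0.997496 × 0.999817 = 0.9973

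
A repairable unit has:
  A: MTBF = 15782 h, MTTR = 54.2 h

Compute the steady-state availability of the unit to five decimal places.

A(A) = MTBF/(MTBF+MTTR) = 15782/(15782+54.2) = 0.99658

0.99658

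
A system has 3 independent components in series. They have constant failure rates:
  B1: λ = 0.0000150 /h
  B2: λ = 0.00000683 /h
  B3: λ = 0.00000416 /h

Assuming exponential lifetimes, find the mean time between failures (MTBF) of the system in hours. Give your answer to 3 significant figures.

Series of exponential components: λ_sys = Σ λ_i
λ_sys = 0.0000150 + 0.00000683 + 0.00000416 = 2.5990e-05 /h
MTBF = 1 / λ_sys = 38500 h

38500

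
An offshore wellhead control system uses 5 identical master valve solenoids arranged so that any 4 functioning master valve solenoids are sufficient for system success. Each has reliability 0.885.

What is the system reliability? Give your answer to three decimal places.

0.896

R = Σ_{i=4}^{5} C(5,i) p^i (1−p)^{5−i} with p = 0.885
C(5,4)·0.885^4·0.115^1 = 0.35273
C(5,5)·0.885^5·0.115^0 = 0.54290
Sum = 0.896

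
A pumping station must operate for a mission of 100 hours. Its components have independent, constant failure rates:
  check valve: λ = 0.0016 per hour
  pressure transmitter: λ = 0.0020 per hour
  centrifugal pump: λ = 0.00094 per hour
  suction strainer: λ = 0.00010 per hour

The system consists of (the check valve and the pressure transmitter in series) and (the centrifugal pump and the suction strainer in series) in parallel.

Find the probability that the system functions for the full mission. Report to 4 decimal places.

0.9701

R(check valve) = exp(−0.0016 × 100) = 0.852144
R(pressure transmitter) = exp(−0.0020 × 100) = 0.818731
R(centrifugal pump) = exp(−0.00094 × 100) = 0.910283
R(suction strainer) = exp(−0.00010 × 100) = 0.990050
Series (check valve and pressure transmitter): 0.852144 × 0.818731 = 0.697677
Series (centrifugal pump and suction strainer): 0.910283 × 0.990050 = 0.901226
Parallel ([0.697677] and [0.901226]): 1 − (1 − 0.697677)(1 − 0.901226) = 0.9701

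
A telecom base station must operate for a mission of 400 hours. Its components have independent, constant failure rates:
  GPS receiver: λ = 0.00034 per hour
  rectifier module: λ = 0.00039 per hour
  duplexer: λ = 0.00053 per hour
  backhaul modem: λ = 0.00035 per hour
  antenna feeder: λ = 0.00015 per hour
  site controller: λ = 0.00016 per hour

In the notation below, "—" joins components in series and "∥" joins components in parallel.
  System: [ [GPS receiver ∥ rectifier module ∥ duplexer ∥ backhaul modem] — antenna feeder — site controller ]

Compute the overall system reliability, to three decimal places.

R(GPS receiver) = exp(−0.00034 × 400) = 0.87284
R(rectifier module) = exp(−0.00039 × 400) = 0.85556
R(duplexer) = exp(−0.00053 × 400) = 0.80896
R(backhaul modem) = exp(−0.00035 × 400) = 0.86936
R(antenna feeder) = exp(−0.00015 × 400) = 0.94176
R(site controller) = exp(−0.00016 × 400) = 0.93800
Parallel (GPS receiver, rectifier module, duplexer, and backhaul modem): 1 − (1 − 0.87284)(1 − 0.85556)(1 − 0.80896)(1 − 0.86936) = 0.99954
Series ([0.99954], antenna feeder, and site controller): 0.99954 × 0.94176 × 0.93800 = 0.883

0.883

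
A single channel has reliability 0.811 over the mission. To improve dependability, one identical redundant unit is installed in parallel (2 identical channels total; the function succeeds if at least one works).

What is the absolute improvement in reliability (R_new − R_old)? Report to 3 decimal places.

R_before = 0.811
R_after = 1 − (1 − 0.811)^2 = 0.964
ΔR = 0.964 − 0.811 = 0.153

0.153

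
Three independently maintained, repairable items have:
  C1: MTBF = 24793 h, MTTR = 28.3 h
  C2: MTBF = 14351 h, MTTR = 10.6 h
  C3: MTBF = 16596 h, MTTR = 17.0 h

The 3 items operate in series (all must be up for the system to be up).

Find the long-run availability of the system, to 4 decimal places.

0.9971

A(C1) = MTBF/(MTBF+MTTR) = 24793/(24793+28.3) = 0.998860
A(C2) = MTBF/(MTBF+MTTR) = 14351/(14351+10.6) = 0.999262
A(C3) = MTBF/(MTBF+MTTR) = 16596/(16596+17.0) = 0.998977
Series availability: 0.998860 × 0.999262 × 0.998977 = 0.9971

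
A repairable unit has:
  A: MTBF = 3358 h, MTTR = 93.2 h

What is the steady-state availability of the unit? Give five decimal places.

0.97299

A(A) = MTBF/(MTBF+MTTR) = 3358/(3358+93.2) = 0.97299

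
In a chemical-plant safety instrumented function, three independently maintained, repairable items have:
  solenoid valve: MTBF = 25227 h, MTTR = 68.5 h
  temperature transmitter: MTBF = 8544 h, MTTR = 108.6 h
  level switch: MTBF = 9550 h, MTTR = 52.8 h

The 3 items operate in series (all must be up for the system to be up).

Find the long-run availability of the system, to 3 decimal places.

0.979

A(solenoid valve) = MTBF/(MTBF+MTTR) = 25227/(25227+68.5) = 0.997292
A(temperature transmitter) = MTBF/(MTBF+MTTR) = 8544/(8544+108.6) = 0.987449
A(level switch) = MTBF/(MTBF+MTTR) = 9550/(9550+52.8) = 0.994502
Series availability: 0.997292 × 0.987449 × 0.994502 = 0.979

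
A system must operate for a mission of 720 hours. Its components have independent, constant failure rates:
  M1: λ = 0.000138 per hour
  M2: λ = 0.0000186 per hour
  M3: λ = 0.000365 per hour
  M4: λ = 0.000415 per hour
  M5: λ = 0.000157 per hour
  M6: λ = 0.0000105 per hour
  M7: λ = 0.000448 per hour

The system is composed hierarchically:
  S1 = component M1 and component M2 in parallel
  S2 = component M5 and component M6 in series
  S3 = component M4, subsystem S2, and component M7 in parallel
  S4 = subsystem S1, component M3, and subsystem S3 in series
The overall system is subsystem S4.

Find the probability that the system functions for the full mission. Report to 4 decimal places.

R(M1) = exp(−0.000138 × 720) = 0.905417
R(M2) = exp(−0.0000186 × 720) = 0.986697
R(M3) = exp(−0.000365 × 720) = 0.768896
R(M4) = exp(−0.000415 × 720) = 0.741708
R(M5) = exp(−0.000157 × 720) = 0.893115
R(M6) = exp(−0.0000105 × 720) = 0.992469
R(M7) = exp(−0.000448 × 720) = 0.724292
Parallel (M1 and M2): 1 − (1 − 0.905417)(1 − 0.986697) = 0.998742
Series (M5 and M6): 0.893115 × 0.992469 = 0.886389
Parallel (M4, [0.886389], and M7): 1 − (1 − 0.741708)(1 − 0.886389)(1 − 0.724292) = 0.991909
Series ([0.998742], M3, and [0.991909]): 0.998742 × 0.768896 × 0.991909 = 0.7617

0.7617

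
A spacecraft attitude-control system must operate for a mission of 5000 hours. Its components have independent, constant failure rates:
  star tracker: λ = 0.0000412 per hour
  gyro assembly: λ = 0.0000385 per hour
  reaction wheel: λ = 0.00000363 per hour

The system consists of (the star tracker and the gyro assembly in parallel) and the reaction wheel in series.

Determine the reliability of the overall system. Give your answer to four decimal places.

R(star tracker) = exp(−0.0000412 × 5000) = 0.813833
R(gyro assembly) = exp(−0.0000385 × 5000) = 0.824894
R(reaction wheel) = exp(−0.00000363 × 5000) = 0.982014
Parallel (star tracker and gyro assembly): 1 − (1 − 0.813833)(1 − 0.824894) = 0.967401
Series ([0.967401] and reaction wheel): 0.967401 × 0.982014 = 0.9500

0.9500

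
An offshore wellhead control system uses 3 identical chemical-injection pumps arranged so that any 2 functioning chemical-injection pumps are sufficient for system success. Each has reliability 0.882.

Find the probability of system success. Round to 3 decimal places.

R = Σ_{i=2}^{3} C(3,i) p^i (1−p)^{3−i} with p = 0.882
C(3,2)·0.882^2·0.118^1 = 0.27539
C(3,3)·0.882^3·0.118^0 = 0.68613
Sum = 0.962

0.962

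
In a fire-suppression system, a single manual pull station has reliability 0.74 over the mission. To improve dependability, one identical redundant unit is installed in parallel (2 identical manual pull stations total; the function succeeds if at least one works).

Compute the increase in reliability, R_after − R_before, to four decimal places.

0.1924

R_before = 0.74
R_after = 1 − (1 − 0.74)^2 = 0.9324
ΔR = 0.9324 − 0.74 = 0.1924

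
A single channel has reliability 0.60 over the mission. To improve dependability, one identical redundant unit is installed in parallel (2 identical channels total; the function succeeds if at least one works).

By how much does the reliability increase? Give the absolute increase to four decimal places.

R_before = 0.60
R_after = 1 − (1 − 0.60)^2 = 0.8400
ΔR = 0.8400 − 0.60 = 0.2400

0.2400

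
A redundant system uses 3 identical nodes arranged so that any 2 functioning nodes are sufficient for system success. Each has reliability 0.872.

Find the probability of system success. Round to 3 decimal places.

0.955

R = Σ_{i=2}^{3} C(3,i) p^i (1−p)^{3−i} with p = 0.872
C(3,2)·0.872^2·0.128^1 = 0.29199
C(3,3)·0.872^3·0.128^0 = 0.66305
Sum = 0.955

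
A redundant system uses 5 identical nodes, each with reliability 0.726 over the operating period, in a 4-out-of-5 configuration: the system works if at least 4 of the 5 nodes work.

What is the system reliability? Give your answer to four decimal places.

R = Σ_{i=4}^{5} C(5,i) p^i (1−p)^{5−i} with p = 0.726
C(5,4)·0.726^4·0.274^1 = 0.380598
C(5,5)·0.726^5·0.274^0 = 0.201689
Sum = 0.5823

0.5823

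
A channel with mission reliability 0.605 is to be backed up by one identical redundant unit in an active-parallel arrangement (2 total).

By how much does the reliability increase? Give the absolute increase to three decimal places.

0.239

R_before = 0.605
R_after = 1 − (1 − 0.605)^2 = 0.844
ΔR = 0.844 − 0.605 = 0.239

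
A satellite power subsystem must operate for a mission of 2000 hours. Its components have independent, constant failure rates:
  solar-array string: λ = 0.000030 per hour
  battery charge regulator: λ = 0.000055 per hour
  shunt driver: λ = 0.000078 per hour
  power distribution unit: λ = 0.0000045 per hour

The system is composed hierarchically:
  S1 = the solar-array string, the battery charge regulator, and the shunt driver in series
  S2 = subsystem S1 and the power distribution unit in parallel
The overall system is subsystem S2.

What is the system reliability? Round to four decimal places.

R(solar-array string) = exp(−0.000030 × 2000) = 0.941765
R(battery charge regulator) = exp(−0.000055 × 2000) = 0.895834
R(shunt driver) = exp(−0.000078 × 2000) = 0.855559
R(power distribution unit) = exp(−0.0000045 × 2000) = 0.991040
Series (solar-array string, battery charge regulator, and shunt driver): 0.941765 × 0.895834 × 0.855559 = 0.721805
Parallel ([0.721805] and power distribution unit): 1 − (1 − 0.721805)(1 − 0.991040) = 0.9975

0.9975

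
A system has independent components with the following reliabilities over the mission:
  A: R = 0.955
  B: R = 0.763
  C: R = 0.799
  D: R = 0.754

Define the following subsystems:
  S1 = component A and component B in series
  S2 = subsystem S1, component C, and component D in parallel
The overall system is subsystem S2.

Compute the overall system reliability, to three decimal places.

Series (A and B): 0.95500 × 0.76300 = 0.72867
Parallel ([0.72867], C, and D): 1 − (1 − 0.72867)(1 − 0.79900)(1 − 0.75400) = 0.987

0.987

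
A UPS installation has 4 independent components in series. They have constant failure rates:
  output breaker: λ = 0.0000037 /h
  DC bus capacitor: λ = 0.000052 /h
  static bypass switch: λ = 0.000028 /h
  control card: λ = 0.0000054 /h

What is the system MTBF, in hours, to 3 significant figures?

11200

Series of exponential components: λ_sys = Σ λ_i
λ_sys = 0.0000037 + 0.000052 + 0.000028 + 0.0000054 = 8.9100e-05 /h
MTBF = 1 / λ_sys = 11200 h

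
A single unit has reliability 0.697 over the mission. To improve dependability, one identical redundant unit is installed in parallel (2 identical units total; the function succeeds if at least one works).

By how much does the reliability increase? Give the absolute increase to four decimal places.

0.2112

R_before = 0.697
R_after = 1 − (1 − 0.697)^2 = 0.9082
ΔR = 0.9082 − 0.697 = 0.2112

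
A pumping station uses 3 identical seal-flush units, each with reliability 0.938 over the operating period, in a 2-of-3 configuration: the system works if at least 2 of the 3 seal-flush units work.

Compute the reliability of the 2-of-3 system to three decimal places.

R = Σ_{i=2}^{3} C(3,i) p^i (1−p)^{3−i} with p = 0.938
C(3,2)·0.938^2·0.062^1 = 0.16365
C(3,3)·0.938^3·0.062^0 = 0.82529
Sum = 0.989

0.989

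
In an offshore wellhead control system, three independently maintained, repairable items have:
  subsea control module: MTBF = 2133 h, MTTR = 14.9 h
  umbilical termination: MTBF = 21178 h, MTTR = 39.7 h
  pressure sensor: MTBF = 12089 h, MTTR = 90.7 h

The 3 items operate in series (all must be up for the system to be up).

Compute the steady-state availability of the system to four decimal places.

0.9838

A(subsea control module) = MTBF/(MTBF+MTTR) = 2133/(2133+14.9) = 0.993063
A(umbilical termination) = MTBF/(MTBF+MTTR) = 21178/(21178+39.7) = 0.998129
A(pressure sensor) = MTBF/(MTBF+MTTR) = 12089/(12089+90.7) = 0.992553
Series availability: 0.993063 × 0.998129 × 0.992553 = 0.9838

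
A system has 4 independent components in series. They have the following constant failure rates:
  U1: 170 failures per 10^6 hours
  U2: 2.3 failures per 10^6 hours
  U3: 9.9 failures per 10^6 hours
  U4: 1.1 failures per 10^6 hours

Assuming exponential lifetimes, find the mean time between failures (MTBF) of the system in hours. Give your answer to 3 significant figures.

5460

Series of exponential components: λ_sys = Σ λ_i
λ_sys = 0.00017 + 0.0000023 + 0.0000099 + 0.0000011 = 1.8330e-04 /h
MTBF = 1 / λ_sys = 5460 h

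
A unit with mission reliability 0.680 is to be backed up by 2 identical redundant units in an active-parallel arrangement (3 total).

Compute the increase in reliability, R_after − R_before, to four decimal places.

R_before = 0.680
R_after = 1 − (1 − 0.680)^3 = 0.9672
ΔR = 0.9672 − 0.680 = 0.2872

0.2872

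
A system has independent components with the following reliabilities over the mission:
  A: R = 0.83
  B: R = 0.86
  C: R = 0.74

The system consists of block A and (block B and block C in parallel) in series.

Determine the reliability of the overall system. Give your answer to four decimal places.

Parallel (B and C): 1 − (1 − 0.860000)(1 − 0.740000) = 0.963600
Series (A and [0.963600]): 0.830000 × 0.963600 = 0.7998

0.7998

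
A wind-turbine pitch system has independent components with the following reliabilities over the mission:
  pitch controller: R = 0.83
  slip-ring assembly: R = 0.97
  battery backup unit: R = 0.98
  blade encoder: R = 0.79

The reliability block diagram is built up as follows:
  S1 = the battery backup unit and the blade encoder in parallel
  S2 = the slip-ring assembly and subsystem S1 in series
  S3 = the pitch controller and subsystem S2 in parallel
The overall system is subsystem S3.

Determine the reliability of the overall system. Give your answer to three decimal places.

0.994

Parallel (battery backup unit and blade encoder): 1 − (1 − 0.98000)(1 − 0.79000) = 0.99580
Series (slip-ring assembly and [0.99580]): 0.97000 × 0.99580 = 0.96593
Parallel (pitch controller and [0.96593]): 1 − (1 − 0.83000)(1 − 0.96593) = 0.994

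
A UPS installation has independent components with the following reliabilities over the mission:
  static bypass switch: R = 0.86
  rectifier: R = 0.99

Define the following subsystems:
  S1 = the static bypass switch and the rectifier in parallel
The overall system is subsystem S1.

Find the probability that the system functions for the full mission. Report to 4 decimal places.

0.9986

Parallel (static bypass switch and rectifier): 1 − (1 − 0.860000)(1 − 0.990000) = 0.9986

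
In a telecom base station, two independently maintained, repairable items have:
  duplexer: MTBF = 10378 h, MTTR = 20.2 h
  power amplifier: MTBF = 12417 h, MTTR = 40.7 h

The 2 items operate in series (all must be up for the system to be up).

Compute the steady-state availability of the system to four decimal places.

A(duplexer) = MTBF/(MTBF+MTTR) = 10378/(10378+20.2) = 0.998057
A(power amplifier) = MTBF/(MTBF+MTTR) = 12417/(12417+40.7) = 0.996733
Series availability: 0.998057 × 0.996733 = 0.9948

0.9948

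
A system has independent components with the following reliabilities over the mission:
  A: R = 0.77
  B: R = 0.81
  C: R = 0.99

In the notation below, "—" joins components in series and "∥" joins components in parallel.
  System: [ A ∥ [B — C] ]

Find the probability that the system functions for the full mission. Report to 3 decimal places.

Series (B and C): 0.81000 × 0.99000 = 0.80190
Parallel (A and [0.80190]): 1 − (1 − 0.77000)(1 − 0.80190) = 0.954

0.954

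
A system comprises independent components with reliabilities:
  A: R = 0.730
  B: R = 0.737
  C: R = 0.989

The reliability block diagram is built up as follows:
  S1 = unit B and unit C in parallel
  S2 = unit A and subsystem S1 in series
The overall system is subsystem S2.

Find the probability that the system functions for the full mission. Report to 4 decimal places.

Parallel (B and C): 1 − (1 − 0.737000)(1 − 0.989000) = 0.997107
Series (A and [0.997107]): 0.730000 × 0.997107 = 0.7279

0.7279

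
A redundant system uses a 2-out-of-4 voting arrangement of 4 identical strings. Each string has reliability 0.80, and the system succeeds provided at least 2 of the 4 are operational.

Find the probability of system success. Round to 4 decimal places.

R = Σ_{i=2}^{4} C(4,i) p^i (1−p)^{4−i} with p = 0.80
C(4,2)·0.80^2·0.20^2 = 0.153600
C(4,3)·0.80^3·0.20^1 = 0.409600
C(4,4)·0.80^4·0.20^0 = 0.409600
Sum = 0.9728

0.9728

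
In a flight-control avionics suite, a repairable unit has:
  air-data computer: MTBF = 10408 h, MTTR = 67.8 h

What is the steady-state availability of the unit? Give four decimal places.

A(air-data computer) = MTBF/(MTBF+MTTR) = 10408/(10408+67.8) = 0.9935

0.9935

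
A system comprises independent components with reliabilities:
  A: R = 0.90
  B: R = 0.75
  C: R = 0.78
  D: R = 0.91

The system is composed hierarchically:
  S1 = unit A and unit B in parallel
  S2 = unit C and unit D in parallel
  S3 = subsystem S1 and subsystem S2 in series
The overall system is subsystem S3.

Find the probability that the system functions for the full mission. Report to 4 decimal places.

0.9557

Parallel (A and B): 1 − (1 − 0.900000)(1 − 0.750000) = 0.975000
Parallel (C and D): 1 − (1 − 0.780000)(1 − 0.910000) = 0.980200
Series ([0.975000] and [0.980200]): 0.975000 × 0.980200 = 0.9557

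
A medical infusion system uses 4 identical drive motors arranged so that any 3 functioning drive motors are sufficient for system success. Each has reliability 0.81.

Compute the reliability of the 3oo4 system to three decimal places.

R = Σ_{i=3}^{4} C(4,i) p^i (1−p)^{4−i} with p = 0.81
C(4,3)·0.81^3·0.19^1 = 0.40390
C(4,4)·0.81^4·0.19^0 = 0.43047
Sum = 0.834

0.834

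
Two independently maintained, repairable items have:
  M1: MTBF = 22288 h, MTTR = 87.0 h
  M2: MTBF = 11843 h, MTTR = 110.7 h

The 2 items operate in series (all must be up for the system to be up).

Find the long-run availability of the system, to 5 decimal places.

A(M1) = MTBF/(MTBF+MTTR) = 22288/(22288+87.0) = 0.996112
A(M2) = MTBF/(MTBF+MTTR) = 11843/(11843+110.7) = 0.990739
Series availability: 0.996112 × 0.990739 = 0.98689

0.98689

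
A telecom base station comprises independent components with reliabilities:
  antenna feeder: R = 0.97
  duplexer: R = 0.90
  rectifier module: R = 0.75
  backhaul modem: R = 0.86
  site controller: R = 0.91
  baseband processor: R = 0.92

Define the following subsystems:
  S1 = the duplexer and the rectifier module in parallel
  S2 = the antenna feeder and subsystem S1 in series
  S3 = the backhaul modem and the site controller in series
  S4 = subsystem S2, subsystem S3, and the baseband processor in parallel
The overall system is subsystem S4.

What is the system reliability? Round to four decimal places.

Parallel (duplexer and rectifier module): 1 − (1 − 0.900000)(1 − 0.750000) = 0.975000
Series (antenna feeder and [0.975000]): 0.970000 × 0.975000 = 0.945750
Series (backhaul modem and site controller): 0.860000 × 0.910000 = 0.782600
Parallel ([0.945750], [0.782600], and baseband processor): 1 − (1 − 0.945750)(1 − 0.782600)(1 − 0.920000) = 0.9991

0.9991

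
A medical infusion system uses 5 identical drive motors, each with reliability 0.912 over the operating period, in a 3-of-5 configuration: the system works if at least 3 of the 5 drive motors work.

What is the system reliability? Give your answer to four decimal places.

R = Σ_{i=3}^{5} C(5,i) p^i (1−p)^{5−i} with p = 0.912
C(5,3)·0.912^3·0.088^2 = 0.058742
C(5,4)·0.912^4·0.088^1 = 0.304391
C(5,5)·0.912^5·0.088^0 = 0.630920
Sum = 0.9941

0.9941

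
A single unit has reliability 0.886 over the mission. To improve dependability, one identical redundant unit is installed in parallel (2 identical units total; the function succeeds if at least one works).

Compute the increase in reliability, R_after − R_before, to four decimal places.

R_before = 0.886
R_after = 1 − (1 − 0.886)^2 = 0.9870
ΔR = 0.9870 − 0.886 = 0.1010

0.1010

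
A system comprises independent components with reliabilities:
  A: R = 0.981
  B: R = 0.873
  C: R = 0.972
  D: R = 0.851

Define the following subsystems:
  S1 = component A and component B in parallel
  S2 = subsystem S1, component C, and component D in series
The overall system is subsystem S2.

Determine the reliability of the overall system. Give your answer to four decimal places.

0.8252

Parallel (A and B): 1 − (1 − 0.981000)(1 − 0.873000) = 0.997587
Series ([0.997587], C, and D): 0.997587 × 0.972000 × 0.851000 = 0.8252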